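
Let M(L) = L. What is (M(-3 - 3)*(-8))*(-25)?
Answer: -1200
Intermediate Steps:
(M(-3 - 3)*(-8))*(-25) = ((-3 - 3)*(-8))*(-25) = -6*(-8)*(-25) = 48*(-25) = -1200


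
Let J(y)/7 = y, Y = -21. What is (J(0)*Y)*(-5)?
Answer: 0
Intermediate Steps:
J(y) = 7*y
(J(0)*Y)*(-5) = ((7*0)*(-21))*(-5) = (0*(-21))*(-5) = 0*(-5) = 0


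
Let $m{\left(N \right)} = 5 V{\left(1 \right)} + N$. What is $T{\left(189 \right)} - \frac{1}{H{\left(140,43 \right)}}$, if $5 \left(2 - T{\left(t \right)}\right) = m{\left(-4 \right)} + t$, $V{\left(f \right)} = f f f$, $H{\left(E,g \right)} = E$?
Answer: $- \frac{5041}{140} \approx -36.007$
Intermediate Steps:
$V{\left(f \right)} = f^{3}$ ($V{\left(f \right)} = f^{2} f = f^{3}$)
$m{\left(N \right)} = 5 + N$ ($m{\left(N \right)} = 5 \cdot 1^{3} + N = 5 \cdot 1 + N = 5 + N$)
$T{\left(t \right)} = \frac{9}{5} - \frac{t}{5}$ ($T{\left(t \right)} = 2 - \frac{\left(5 - 4\right) + t}{5} = 2 - \frac{1 + t}{5} = 2 - \left(\frac{1}{5} + \frac{t}{5}\right) = \frac{9}{5} - \frac{t}{5}$)
$T{\left(189 \right)} - \frac{1}{H{\left(140,43 \right)}} = \left(\frac{9}{5} - \frac{189}{5}\right) - \frac{1}{140} = -36 - \frac{1}{140} = - \frac{5041}{140}$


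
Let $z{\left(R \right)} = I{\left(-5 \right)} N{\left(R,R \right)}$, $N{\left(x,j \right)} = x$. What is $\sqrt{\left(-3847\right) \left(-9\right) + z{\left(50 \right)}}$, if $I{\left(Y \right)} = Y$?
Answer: $\sqrt{34373} \approx 185.4$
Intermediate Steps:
$z{\left(R \right)} = - 5 R$
$\sqrt{\left(-3847\right) \left(-9\right) + z{\left(50 \right)}} = \sqrt{\left(-3847\right) \left(-9\right) - 250} = \sqrt{34623 - 250} = \sqrt{34373}$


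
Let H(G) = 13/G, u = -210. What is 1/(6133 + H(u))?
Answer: 210/1287917 ≈ 0.00016305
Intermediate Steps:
1/(6133 + H(u)) = 1/(6133 + 13/(-210)) = 1/(6133 + 13*(-1/210)) = 1/(6133 - 13/210) = 1/(1287917/210) = 210/1287917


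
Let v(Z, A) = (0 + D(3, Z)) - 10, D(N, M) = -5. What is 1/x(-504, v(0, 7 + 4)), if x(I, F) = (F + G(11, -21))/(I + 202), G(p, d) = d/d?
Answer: 151/7 ≈ 21.571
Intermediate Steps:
G(p, d) = 1
v(Z, A) = -15 (v(Z, A) = (0 - 5) - 10 = -5 - 10 = -15)
x(I, F) = (1 + F)/(202 + I) (x(I, F) = (F + 1)/(I + 202) = (1 + F)/(202 + I))
1/x(-504, v(0, 7 + 4)) = 1/((1 - 15)/(202 - 504)) = 1/(-14/(-302)) = 1/(-1/302*(-14)) = 1/(7/151) = 151/7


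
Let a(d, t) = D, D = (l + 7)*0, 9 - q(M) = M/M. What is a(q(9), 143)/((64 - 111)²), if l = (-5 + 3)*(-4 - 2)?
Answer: 0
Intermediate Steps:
q(M) = 8 (q(M) = 9 - M/M = 9 - 1*1 = 9 - 1 = 8)
l = 12 (l = -2*(-6) = 12)
D = 0 (D = (12 + 7)*0 = 19*0 = 0)
a(d, t) = 0
a(q(9), 143)/((64 - 111)²) = 0/((64 - 111)²) = 0/((-47)²) = 0/2209 = 0*(1/2209) = 0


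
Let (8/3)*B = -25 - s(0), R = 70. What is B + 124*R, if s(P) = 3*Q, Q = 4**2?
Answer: 69221/8 ≈ 8652.6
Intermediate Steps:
Q = 16
s(P) = 48 (s(P) = 3*16 = 48)
B = -219/8 (B = 3*(-25 - 1*48)/8 = 3*(-25 - 48)/8 = (3/8)*(-73) = -219/8 ≈ -27.375)
B + 124*R = -219/8 + 124*70 = -219/8 + 8680 = 69221/8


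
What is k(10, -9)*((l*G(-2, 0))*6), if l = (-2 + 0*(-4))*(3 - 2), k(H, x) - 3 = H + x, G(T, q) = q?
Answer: 0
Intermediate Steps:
k(H, x) = 3 + H + x (k(H, x) = 3 + (H + x) = 3 + H + x)
l = -2 (l = (-2 + 0)*1 = -2*1 = -2)
k(10, -9)*((l*G(-2, 0))*6) = (3 + 10 - 9)*(-2*0*6) = 4*(0*6) = 4*0 = 0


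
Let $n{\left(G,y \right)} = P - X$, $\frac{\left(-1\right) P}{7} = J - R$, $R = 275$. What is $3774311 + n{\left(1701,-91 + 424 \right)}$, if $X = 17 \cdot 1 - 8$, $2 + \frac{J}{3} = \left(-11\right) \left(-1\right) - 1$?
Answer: $3776059$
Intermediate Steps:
$J = 24$ ($J = -6 + 3 \left(\left(-11\right) \left(-1\right) - 1\right) = -6 + 3 \left(11 - 1\right) = -6 + 3 \cdot 10 = -6 + 30 = 24$)
$P = 1757$ ($P = - 7 \left(24 - 275\right) = \left(-7\right) \left(-251\right) = 1757$)
$X = 9$ ($X = 17 - 8 = 9$)
$n{\left(G,y \right)} = 1748$ ($n{\left(G,y \right)} = 1757 - 9 = 1748$)
$3774311 + n{\left(1701,-91 + 424 \right)} = 3774311 + 1748 = 3776059$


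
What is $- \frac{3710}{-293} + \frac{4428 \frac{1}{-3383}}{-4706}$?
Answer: $\frac{29532986992}{2332338307} \approx 12.662$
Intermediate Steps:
$- \frac{3710}{-293} + \frac{4428 \frac{1}{-3383}}{-4706} = \left(-3710\right) \left(- \frac{1}{293}\right) + 4428 \left(- \frac{1}{3383}\right) \left(- \frac{1}{4706}\right) = \frac{3710}{293} - - \frac{2214}{7960199} = \frac{3710}{293} + \frac{2214}{7960199} = \frac{29532986992}{2332338307}$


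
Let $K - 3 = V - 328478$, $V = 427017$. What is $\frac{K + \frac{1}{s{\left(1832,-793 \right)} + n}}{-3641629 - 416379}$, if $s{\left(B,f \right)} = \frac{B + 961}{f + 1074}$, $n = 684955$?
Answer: $- \frac{18966886034497}{781065690385184} \approx -0.024283$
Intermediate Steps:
$s{\left(B,f \right)} = \frac{961 + B}{1074 + f}$
$K = 98542$ ($K = 3 + \left(427017 - 328478\right) = 3 + 98539 = 98542$)
$\frac{K + \frac{1}{s{\left(1832,-793 \right)} + n}}{-3641629 - 416379} = \frac{98542 + \frac{1}{\frac{961 + 1832}{1074 - 793} + 684955}}{-3641629 - 416379} = \frac{98542 + \frac{1}{\frac{1}{281} \cdot 2793 + 684955}}{-4058008} = \left(98542 + \frac{1}{\frac{1}{281} \cdot 2793 + 684955}\right) \left(- \frac{1}{4058008}\right) = \left(98542 + \frac{1}{\frac{2793}{281} + 684955}\right) \left(- \frac{1}{4058008}\right) = \left(98542 + \frac{1}{\frac{192475148}{281}}\right) \left(- \frac{1}{4058008}\right) = \left(98542 + \frac{281}{192475148}\right) \left(- \frac{1}{4058008}\right) = \frac{18966886034497}{192475148} \left(- \frac{1}{4058008}\right) = - \frac{18966886034497}{781065690385184}$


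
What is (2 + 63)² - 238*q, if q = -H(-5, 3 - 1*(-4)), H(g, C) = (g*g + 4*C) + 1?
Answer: 17077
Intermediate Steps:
H(g, C) = 1 + g² + 4*C (H(g, C) = (g² + 4*C) + 1 = 1 + g² + 4*C)
q = -54 (q = -(1 + (-5)² + 4*(3 - 1*(-4))) = -(1 + 25 + 4*(3 + 4)) = -(1 + 25 + 4*7) = -(1 + 25 + 28) = -1*54 = -54)
(2 + 63)² - 238*q = (2 + 63)² - 238*(-54) = 65² - 1*(-12852) = 4225 + 12852 = 17077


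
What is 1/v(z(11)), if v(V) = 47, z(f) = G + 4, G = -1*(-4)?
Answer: 1/47 ≈ 0.021277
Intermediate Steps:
G = 4
z(f) = 8 (z(f) = 4 + 4 = 8)
1/v(z(11)) = 1/47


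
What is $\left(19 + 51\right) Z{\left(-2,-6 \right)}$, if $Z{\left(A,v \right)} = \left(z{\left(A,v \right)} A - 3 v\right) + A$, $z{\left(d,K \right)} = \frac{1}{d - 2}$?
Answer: $1155$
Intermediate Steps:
$z{\left(d,K \right)} = \frac{1}{-2 + d}$
$Z{\left(A,v \right)} = A - 3 v + \frac{A}{-2 + A}$ ($Z{\left(A,v \right)} = \left(\frac{A}{-2 + A} - 3 v\right) + A = \left(- 3 v + \frac{A}{-2 + A}\right) + A = A - 3 v + \frac{A}{-2 + A}$)
$\left(19 + 51\right) Z{\left(-2,-6 \right)} = \left(19 + 51\right) \frac{-2 + \left(-2 - 2\right) \left(-2 - -18\right)}{-2 - 2} = 70 \frac{-2 - 4 \left(-2 + 18\right)}{-4} = 70 \left(- \frac{-2 - 64}{4}\right) = 70 \left(\left(- \frac{1}{4}\right) \left(-66\right)\right) = 70 \cdot \frac{33}{2} = 1155$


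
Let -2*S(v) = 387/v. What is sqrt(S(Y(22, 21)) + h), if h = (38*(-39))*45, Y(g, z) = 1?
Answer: 3*I*sqrt(29726)/2 ≈ 258.62*I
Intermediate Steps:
S(v) = -387/(2*v)
h = -66690 (h = -1482*45 = -66690)
sqrt(S(Y(22, 21)) + h) = sqrt(-387/2/1 - 66690) = sqrt(-387/2*1 - 66690) = sqrt(-387/2 - 66690) = sqrt(-133767/2) = 3*I*sqrt(29726)/2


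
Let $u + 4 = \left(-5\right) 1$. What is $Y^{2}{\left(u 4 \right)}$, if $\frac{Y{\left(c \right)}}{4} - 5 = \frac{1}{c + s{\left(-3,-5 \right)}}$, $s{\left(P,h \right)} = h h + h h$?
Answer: $\frac{20164}{49} \approx 411.51$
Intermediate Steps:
$u = -9$ ($u = -4 - 5 = -9$)
$s{\left(P,h \right)} = 2 h^{2}$ ($s{\left(P,h \right)} = h^{2} + h^{2} = 2 h^{2}$)
$Y{\left(c \right)} = 20 + \frac{4}{50 + c}$ ($Y{\left(c \right)} = 20 + \frac{4}{c + 2 \left(-5\right)^{2}} = 20 + \frac{4}{c + 2 \cdot 25} = 20 + \frac{4}{c + 50} = 20 + \frac{4}{50 + c}$)
$Y^{2}{\left(u 4 \right)} = \left(\frac{4 \left(251 + 5 \left(\left(-9\right) 4\right)\right)}{50 - 36}\right)^{2} = \left(\frac{4 \left(251 + 5 \left(-36\right)\right)}{50 - 36}\right)^{2} = \left(\frac{4 \left(251 - 180\right)}{14}\right)^{2} = \left(4 \cdot \frac{1}{14} \cdot 71\right)^{2} = \left(\frac{142}{7}\right)^{2} = \frac{20164}{49}$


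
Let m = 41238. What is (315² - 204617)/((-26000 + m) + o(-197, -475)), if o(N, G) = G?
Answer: -15056/2109 ≈ -7.1389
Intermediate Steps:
(315² - 204617)/((-26000 + m) + o(-197, -475)) = (315² - 204617)/((-26000 + 41238) - 475) = (99225 - 204617)/(15238 - 475) = -105392/14763 = -105392*1/14763 = -15056/2109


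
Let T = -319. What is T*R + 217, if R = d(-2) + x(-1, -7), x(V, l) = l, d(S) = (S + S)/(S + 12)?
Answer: 12888/5 ≈ 2577.6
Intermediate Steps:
d(S) = 2*S/(12 + S) (d(S) = (2*S)/(12 + S) = 2*S/(12 + S))
R = -37/5 (R = 2*(-2)/(12 - 2) - 7 = 2*(-2)/10 - 7 = 2*(-2)*(⅒) - 7 = -⅖ - 7 = -37/5 ≈ -7.4000)
T*R + 217 = -319*(-37/5) + 217 = 11803/5 + 217 = 12888/5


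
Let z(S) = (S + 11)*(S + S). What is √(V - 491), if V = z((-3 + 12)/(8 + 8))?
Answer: I*√122366/16 ≈ 21.863*I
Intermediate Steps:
z(S) = 2*S*(11 + S) (z(S) = (11 + S)*(2*S) = 2*S*(11 + S))
V = 1665/128 (V = 2*((-3 + 12)/(8 + 8))*(11 + (-3 + 12)/(8 + 8)) = 2*(9/16)*(11 + 9/16) = 2*(9/16)*(185/16) = 1665/128 ≈ 13.008)
√(V - 491) = √(1665/128 - 491) = √(-61183/128) = I*√122366/16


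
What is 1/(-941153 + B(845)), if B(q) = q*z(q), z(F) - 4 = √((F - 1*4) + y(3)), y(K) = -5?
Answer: -937773/878821274629 - 1690*√209/878821274629 ≈ -1.0949e-6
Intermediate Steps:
z(F) = 4 + √(-9 + F) (z(F) = 4 + √((F - 1*4) - 5) = 4 + √((F - 4) - 5) = 4 + √((-4 + F) - 5) = 4 + √(-9 + F))
B(q) = q*(4 + √(-9 + q))
1/(-941153 + B(845)) = 1/(-941153 + 845*(4 + √(-9 + 845))) = 1/(-941153 + 845*(4 + √836)) = 1/(-941153 + 845*(4 + 2*√209)) = 1/(-941153 + (3380 + 1690*√209)) = 1/(-937773 + 1690*√209)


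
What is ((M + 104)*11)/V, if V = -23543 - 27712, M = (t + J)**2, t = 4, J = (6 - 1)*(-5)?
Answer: -1199/10251 ≈ -0.11696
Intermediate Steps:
J = -25 (J = 5*(-5) = -25)
M = 441 (M = (4 - 25)**2 = (-21)**2 = 441)
V = -51255
((M + 104)*11)/V = ((441 + 104)*11)/(-51255) = (545*11)*(-1/51255) = 5995*(-1/51255) = -1199/10251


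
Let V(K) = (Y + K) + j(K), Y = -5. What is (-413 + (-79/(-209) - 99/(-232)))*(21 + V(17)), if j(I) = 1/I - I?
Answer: -5456321325/824296 ≈ -6619.4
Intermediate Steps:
V(K) = -5 + 1/K (V(K) = (-5 + K) + (1/K - K) = -5 + 1/K)
(-413 + (-79/(-209) - 99/(-232)))*(21 + V(17)) = (-413 + (-79/(-209) - 99/(-232)))*(21 + (-5 + 1/17)) = (-413 + (-79*(-1/209) - 99*(-1/232)))*(21 + (-5 + 1/17)) = (-413 + (79/209 + 99/232))*(21 - 84/17) = (-413 + 39019/48488)*(273/17) = -19986525/48488*273/17 = -5456321325/824296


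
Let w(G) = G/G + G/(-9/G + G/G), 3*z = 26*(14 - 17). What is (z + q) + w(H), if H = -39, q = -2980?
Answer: -48587/16 ≈ -3036.7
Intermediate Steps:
z = -26 (z = (26*(14 - 17))/3 = (26*(-3))/3 = (1/3)*(-78) = -26)
w(G) = 1 + G/(1 - 9/G) (w(G) = 1 + G/(-9/G + 1) = 1 + G/(1 - 9/G))
(z + q) + w(H) = (-26 - 2980) + (-9 - 39 + (-39)**2)/(-9 - 39) = -3006 + (-9 - 39 + 1521)/(-48) = -3006 - 1/48*1473 = -3006 - 491/16 = -48587/16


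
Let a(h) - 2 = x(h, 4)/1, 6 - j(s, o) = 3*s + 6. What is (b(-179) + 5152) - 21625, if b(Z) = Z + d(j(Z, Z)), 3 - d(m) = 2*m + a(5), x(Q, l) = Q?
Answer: -17730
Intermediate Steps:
j(s, o) = -3*s (j(s, o) = 6 - (3*s + 6) = 6 - (6 + 3*s) = 6 + (-6 - 3*s) = -3*s)
a(h) = 2 + h (a(h) = 2 + h/1 = 2 + h*1 = 2 + h)
d(m) = -4 - 2*m (d(m) = 3 - (2*m + (2 + 5)) = 3 - (2*m + 7) = 3 - (7 + 2*m) = 3 + (-7 - 2*m) = -4 - 2*m)
b(Z) = -4 + 7*Z (b(Z) = Z + (-4 - (-6)*Z) = Z + (-4 + 6*Z) = -4 + 7*Z)
(b(-179) + 5152) - 21625 = ((-4 + 7*(-179)) + 5152) - 21625 = ((-4 - 1253) + 5152) - 21625 = (-1257 + 5152) - 21625 = 3895 - 21625 = -17730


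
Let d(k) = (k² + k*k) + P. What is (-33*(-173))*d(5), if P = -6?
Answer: 251196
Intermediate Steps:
d(k) = -6 + 2*k² (d(k) = (k² + k*k) - 6 = (k² + k²) - 6 = 2*k² - 6 = -6 + 2*k²)
(-33*(-173))*d(5) = (-33*(-173))*(-6 + 2*5²) = 5709*(-6 + 2*25) = 5709*(-6 + 50) = 5709*44 = 251196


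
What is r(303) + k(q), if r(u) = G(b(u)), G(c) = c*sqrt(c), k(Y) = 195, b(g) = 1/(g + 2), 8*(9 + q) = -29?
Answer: 195 + sqrt(305)/93025 ≈ 195.00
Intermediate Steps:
q = -101/8 (q = -9 + (1/8)*(-29) = -9 - 29/8 = -101/8 ≈ -12.625)
b(g) = 1/(2 + g)
G(c) = c**(3/2)
r(u) = (1/(2 + u))**(3/2)
r(303) + k(q) = (1/(2 + 303))**(3/2) + 195 = (1/305)**(3/2) + 195 = sqrt(305)/93025 + 195 = 195 + sqrt(305)/93025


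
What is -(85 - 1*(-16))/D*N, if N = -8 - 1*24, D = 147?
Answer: 3232/147 ≈ 21.986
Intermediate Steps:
N = -32 (N = -8 - 24 = -32)
-(85 - 1*(-16))/D*N = -(85 - 1*(-16))/147*(-32) = -(85 + 16)*(1/147)*(-32) = -101*(1/147)*(-32) = -101*(-32)/147 = -1*(-3232/147) = 3232/147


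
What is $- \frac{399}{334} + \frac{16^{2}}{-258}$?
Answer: $- \frac{94223}{43086} \approx -2.1869$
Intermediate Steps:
$- \frac{399}{334} + \frac{16^{2}}{-258} = \left(-399\right) \frac{1}{334} + 256 \left(- \frac{1}{258}\right) = - \frac{399}{334} - \frac{128}{129} = - \frac{94223}{43086}$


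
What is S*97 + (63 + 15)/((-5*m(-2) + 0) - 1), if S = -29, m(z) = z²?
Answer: -19717/7 ≈ -2816.7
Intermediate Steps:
S*97 + (63 + 15)/((-5*m(-2) + 0) - 1) = -29*97 + (63 + 15)/((-5*(-2)² + 0) - 1) = -2813 + 78/((-5*4 + 0) - 1) = -2813 + 78/((-20 + 0) - 1) = -2813 + 78/(-20 - 1) = -2813 + 78/(-21) = -2813 + 78*(-1/21) = -2813 - 26/7 = -19717/7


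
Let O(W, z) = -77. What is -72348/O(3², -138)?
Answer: 72348/77 ≈ 939.58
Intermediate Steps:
-72348/O(3², -138) = -72348/(-77) = -72348*(-1/77) = 72348/77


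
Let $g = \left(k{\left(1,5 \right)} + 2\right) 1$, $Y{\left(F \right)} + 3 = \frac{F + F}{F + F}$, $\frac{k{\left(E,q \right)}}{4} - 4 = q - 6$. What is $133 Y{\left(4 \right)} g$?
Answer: $-3724$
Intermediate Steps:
$k{\left(E,q \right)} = -8 + 4 q$ ($k{\left(E,q \right)} = 16 + 4 \left(q - 6\right) = 16 + 4 \left(-6 + q\right) = 16 + \left(-24 + 4 q\right) = -8 + 4 q$)
$Y{\left(F \right)} = -2$ ($Y{\left(F \right)} = -3 + \frac{F + F}{F + F} = -3 + \frac{2 F}{2 F} = -3 + 2 F \frac{1}{2 F} = -3 + 1 = -2$)
$g = 14$ ($g = \left(\left(-8 + 4 \cdot 5\right) + 2\right) 1 = \left(\left(-8 + 20\right) + 2\right) 1 = \left(12 + 2\right) 1 = 14 \cdot 1 = 14$)
$133 Y{\left(4 \right)} g = 133 \left(\left(-2\right) 14\right) = 133 \left(-28\right) = -3724$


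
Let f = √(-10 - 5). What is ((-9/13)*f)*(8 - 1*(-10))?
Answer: -162*I*√15/13 ≈ -48.263*I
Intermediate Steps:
f = I*√15 (f = √(-15) = I*√15 ≈ 3.873*I)
((-9/13)*f)*(8 - 1*(-10)) = ((-9/13)*(I*√15))*(8 - 1*(-10)) = ((-9*1/13)*(I*√15))*(8 + 10) = -9*I*√15/13*18 = -162*I*√15/13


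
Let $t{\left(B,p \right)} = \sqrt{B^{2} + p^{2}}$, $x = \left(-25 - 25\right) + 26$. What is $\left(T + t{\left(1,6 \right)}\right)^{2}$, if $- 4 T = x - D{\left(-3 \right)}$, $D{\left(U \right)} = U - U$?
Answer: $\left(6 + \sqrt{37}\right)^{2} \approx 145.99$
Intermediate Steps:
$D{\left(U \right)} = 0$
$x = -24$ ($x = -50 + 26 = -24$)
$T = 6$ ($T = - \frac{-24 - 0}{4} = - \frac{-24 + 0}{4} = \left(- \frac{1}{4}\right) \left(-24\right) = 6$)
$\left(T + t{\left(1,6 \right)}\right)^{2} = \left(6 + \sqrt{1^{2} + 6^{2}}\right)^{2} = \left(6 + \sqrt{1 + 36}\right)^{2} = \left(6 + \sqrt{37}\right)^{2}$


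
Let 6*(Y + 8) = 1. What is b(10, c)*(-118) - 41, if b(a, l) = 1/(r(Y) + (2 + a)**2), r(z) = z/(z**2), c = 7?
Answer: -141394/3381 ≈ -41.820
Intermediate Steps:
Y = -47/6 (Y = -8 + (1/6)*1 = -8 + 1/6 = -47/6 ≈ -7.8333)
r(z) = 1/z (r(z) = z/z**2 = 1/z)
b(a, l) = 1/(-6/47 + (2 + a)**2) (b(a, l) = 1/(1/(-47/6) + (2 + a)**2) = 1/(-6/47 + (2 + a)**2))
b(10, c)*(-118) - 41 = (47/(-6 + 47*(2 + 10)**2))*(-118) - 41 = (47/(-6 + 47*12**2))*(-118) - 41 = (47/(-6 + 47*144))*(-118) - 41 = (47/(-6 + 6768))*(-118) - 41 = (47/6762)*(-118) - 41 = -2773/3381 - 41 = -141394/3381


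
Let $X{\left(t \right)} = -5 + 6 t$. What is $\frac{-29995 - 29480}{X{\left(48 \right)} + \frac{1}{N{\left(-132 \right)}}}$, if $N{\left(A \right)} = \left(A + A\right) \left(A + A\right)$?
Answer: $- \frac{4145169600}{19723969} \approx -210.16$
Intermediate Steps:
$N{\left(A \right)} = 4 A^{2}$ ($N{\left(A \right)} = 2 A 2 A = 4 A^{2}$)
$\frac{-29995 - 29480}{X{\left(48 \right)} + \frac{1}{N{\left(-132 \right)}}} = \frac{-29995 - 29480}{\left(-5 + 6 \cdot 48\right) + \frac{1}{4 \left(-132\right)^{2}}} = - \frac{59475}{\left(-5 + 288\right) + \frac{1}{4 \cdot 17424}} = - \frac{59475}{283 + \frac{1}{69696}} = - \frac{59475}{\frac{19723969}{69696}} = \left(-59475\right) \frac{69696}{19723969} = - \frac{4145169600}{19723969}$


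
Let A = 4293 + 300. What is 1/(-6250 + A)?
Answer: -1/1657 ≈ -0.00060350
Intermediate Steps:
A = 4593
1/(-6250 + A) = 1/(-6250 + 4593) = 1/(-1657) = -1/1657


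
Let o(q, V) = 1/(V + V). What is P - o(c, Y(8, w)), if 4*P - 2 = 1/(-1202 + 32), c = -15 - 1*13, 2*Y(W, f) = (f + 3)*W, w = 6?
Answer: 379/780 ≈ 0.48590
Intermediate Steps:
Y(W, f) = W*(3 + f)/2 (Y(W, f) = ((f + 3)*W)/2 = ((3 + f)*W)/2 = (W*(3 + f))/2 = W*(3 + f)/2)
c = -28 (c = -15 - 13 = -28)
o(q, V) = 1/(2*V)
P = 2339/4680 (P = 1/2 + 1/(4*(-1202 + 32)) = 1/2 + (1/4)/(-1170) = 1/2 + (1/4)*(-1/1170) = 1/2 - 1/4680 = 2339/4680 ≈ 0.49979)
P - o(c, Y(8, w)) = 2339/4680 - 1/(2*((1/2)*8*(3 + 6))) = 2339/4680 - 1/(2*((1/2)*8*9)) = 2339/4680 - 1/(2*36) = 2339/4680 - 1*1/72 = 2339/4680 - 1/72 = 379/780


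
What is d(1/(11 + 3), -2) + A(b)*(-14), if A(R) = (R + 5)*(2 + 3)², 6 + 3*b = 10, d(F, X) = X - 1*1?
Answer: -6659/3 ≈ -2219.7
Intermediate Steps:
d(F, X) = -1 + X (d(F, X) = X - 1 = -1 + X)
b = 4/3 (b = -2 + (⅓)*10 = -2 + 10/3 = 4/3 ≈ 1.3333)
A(R) = 125 + 25*R (A(R) = (5 + R)*5² = (5 + R)*25 = 125 + 25*R)
d(1/(11 + 3), -2) + A(b)*(-14) = (-1 - 2) + (125 + 25*(4/3))*(-14) = -3 + (125 + 100/3)*(-14) = -3 + (475/3)*(-14) = -3 - 6650/3 = -6659/3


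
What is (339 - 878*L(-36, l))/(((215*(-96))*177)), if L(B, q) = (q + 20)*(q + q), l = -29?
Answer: 152659/1217760 ≈ 0.12536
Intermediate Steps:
L(B, q) = 2*q*(20 + q) (L(B, q) = (20 + q)*(2*q) = 2*q*(20 + q))
(339 - 878*L(-36, l))/(((215*(-96))*177)) = (339 - 1756*(-29)*(20 - 29))/(((215*(-96))*177)) = (339 - 1756*(-29)*(-9))/((-20640*177)) = (339 - 878*522)/(-3653280) = (339 - 458316)*(-1/3653280) = -457977*(-1/3653280) = 152659/1217760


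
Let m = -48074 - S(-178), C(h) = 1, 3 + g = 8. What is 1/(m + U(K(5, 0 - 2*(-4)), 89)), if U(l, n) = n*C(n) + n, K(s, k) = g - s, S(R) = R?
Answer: -1/47718 ≈ -2.0956e-5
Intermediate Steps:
g = 5 (g = -3 + 8 = 5)
K(s, k) = 5 - s
m = -47896 (m = -48074 - 1*(-178) = -48074 + 178 = -47896)
U(l, n) = 2*n (U(l, n) = n*1 + n = n + n = 2*n)
1/(m + U(K(5, 0 - 2*(-4)), 89)) = 1/(-47896 + 2*89) = 1/(-47896 + 178) = 1/(-47718) = -1/47718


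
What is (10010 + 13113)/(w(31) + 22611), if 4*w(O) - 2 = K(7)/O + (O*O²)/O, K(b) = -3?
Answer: 1433626/1416807 ≈ 1.0119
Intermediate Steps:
w(O) = ½ - 3/(4*O) + O²/4 (w(O) = ½ + (-3/O + (O*O²)/O)/4 = ½ + (-3/O + O³/O)/4 = ½ + (-3/O + O²)/4 = ½ + (O² - 3/O)/4 = ½ + (-3/(4*O) + O²/4) = ½ - 3/(4*O) + O²/4)
(10010 + 13113)/(w(31) + 22611) = (10010 + 13113)/((¼)*(-3 + 31*(2 + 31²))/31 + 22611) = 23123/((¼)*(1/31)*(-3 + 31*(2 + 961)) + 22611) = 23123/((¼)*(1/31)*(-3 + 31*963) + 22611) = 23123/((¼)*(1/31)*(-3 + 29853) + 22611) = 23123/((¼)*(1/31)*29850 + 22611) = 23123/(14925/62 + 22611) = 23123/(1416807/62) = 23123*(62/1416807) = 1433626/1416807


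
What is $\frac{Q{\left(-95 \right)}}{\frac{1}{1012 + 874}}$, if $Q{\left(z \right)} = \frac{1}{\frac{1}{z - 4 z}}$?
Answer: $537510$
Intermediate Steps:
$Q{\left(z \right)} = - 3 z$ ($Q{\left(z \right)} = \frac{1}{\frac{1}{\left(-3\right) z}} = \frac{1}{\left(- \frac{1}{3}\right) \frac{1}{z}} = - 3 z$)
$\frac{Q{\left(-95 \right)}}{\frac{1}{1012 + 874}} = \frac{\left(-3\right) \left(-95\right)}{\frac{1}{1012 + 874}} = \frac{285}{\frac{1}{1886}} = 285 \frac{1}{\frac{1}{1886}} = 285 \cdot 1886 = 537510$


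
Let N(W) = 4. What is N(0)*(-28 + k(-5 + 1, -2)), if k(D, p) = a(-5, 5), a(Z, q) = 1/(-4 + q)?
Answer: -108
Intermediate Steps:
k(D, p) = 1 (k(D, p) = 1/(-4 + 5) = 1/1 = 1)
N(0)*(-28 + k(-5 + 1, -2)) = 4*(-28 + 1) = 4*(-27) = -108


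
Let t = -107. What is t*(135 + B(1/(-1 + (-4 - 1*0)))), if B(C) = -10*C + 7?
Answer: -15408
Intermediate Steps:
B(C) = 7 - 10*C
t*(135 + B(1/(-1 + (-4 - 1*0)))) = -107*(135 + (7 - 10/(-1 + (-4 - 1*0)))) = -107*(135 + (7 - 10/(-1 + (-4 + 0)))) = -107*(135 + (7 - 10/(-1 - 4))) = -107*(135 + (7 - 10/(-5))) = -107*(135 + (7 - 10*(-⅕))) = -107*(135 + (7 + 2)) = -107*(135 + 9) = -107*144 = -15408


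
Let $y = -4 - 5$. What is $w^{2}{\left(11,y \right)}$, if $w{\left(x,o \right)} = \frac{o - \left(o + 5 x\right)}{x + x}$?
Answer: $\frac{25}{4} \approx 6.25$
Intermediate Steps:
$y = -9$ ($y = -4 - 5 = -9$)
$w{\left(x,o \right)} = - \frac{5}{2}$ ($w{\left(x,o \right)} = \frac{o - \left(o + 5 x\right)}{2 x} = - 5 x \frac{1}{2 x} = - \frac{5}{2}$)
$w^{2}{\left(11,y \right)} = \left(- \frac{5}{2}\right)^{2} = \frac{25}{4}$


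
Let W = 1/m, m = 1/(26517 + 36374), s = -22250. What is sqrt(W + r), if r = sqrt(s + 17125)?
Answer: sqrt(62891 + 5*I*sqrt(205)) ≈ 250.78 + 0.143*I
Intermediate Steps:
m = 1/62891 ≈ 1.5901e-5
W = 62891 (W = 1/(1/62891) = 62891)
r = 5*I*sqrt(205) (r = sqrt(-22250 + 17125) = sqrt(-5125) = 5*I*sqrt(205) ≈ 71.589*I)
sqrt(W + r) = sqrt(62891 + 5*I*sqrt(205))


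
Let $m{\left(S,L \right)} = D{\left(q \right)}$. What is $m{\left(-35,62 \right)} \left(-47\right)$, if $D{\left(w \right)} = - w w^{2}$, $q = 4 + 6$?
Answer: $47000$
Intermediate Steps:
$q = 10$
$D{\left(w \right)} = - w^{3}$
$m{\left(S,L \right)} = -1000$ ($m{\left(S,L \right)} = - 10^{3} = \left(-1\right) 1000 = -1000$)
$m{\left(-35,62 \right)} \left(-47\right) = \left(-1000\right) \left(-47\right) = 47000$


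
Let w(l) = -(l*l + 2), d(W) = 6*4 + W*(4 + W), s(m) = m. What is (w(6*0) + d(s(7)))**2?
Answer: 9801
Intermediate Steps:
d(W) = 24 + W*(4 + W)
w(l) = -2 - l**2 (w(l) = -(l**2 + 2) = -(2 + l**2) = -2 - l**2)
(w(6*0) + d(s(7)))**2 = ((-2 - (6*0)**2) + (24 + 7**2 + 4*7))**2 = ((-2 - 1*0**2) + (24 + 49 + 28))**2 = ((-2 - 1*0) + 101)**2 = ((-2 + 0) + 101)**2 = (-2 + 101)**2 = 99**2 = 9801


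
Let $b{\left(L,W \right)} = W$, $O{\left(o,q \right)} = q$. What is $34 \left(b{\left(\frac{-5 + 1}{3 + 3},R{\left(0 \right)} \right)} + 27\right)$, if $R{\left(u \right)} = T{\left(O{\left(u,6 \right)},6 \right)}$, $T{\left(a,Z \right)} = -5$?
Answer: $748$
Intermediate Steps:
$R{\left(u \right)} = -5$
$34 \left(b{\left(\frac{-5 + 1}{3 + 3},R{\left(0 \right)} \right)} + 27\right) = 34 \left(-5 + 27\right) = 34 \cdot 22 = 748$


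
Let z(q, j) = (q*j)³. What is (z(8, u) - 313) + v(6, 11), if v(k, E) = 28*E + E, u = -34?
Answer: -20123642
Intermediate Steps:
z(q, j) = j³*q³ (z(q, j) = (j*q)³ = j³*q³)
v(k, E) = 29*E
(z(8, u) - 313) + v(6, 11) = ((-34)³*8³ - 313) + 29*11 = (-39304*512 - 313) + 319 = (-20123648 - 313) + 319 = -20123961 + 319 = -20123642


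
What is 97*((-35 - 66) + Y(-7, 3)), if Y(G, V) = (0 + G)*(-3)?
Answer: -7760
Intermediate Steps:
Y(G, V) = -3*G (Y(G, V) = G*(-3) = -3*G)
97*((-35 - 66) + Y(-7, 3)) = 97*((-35 - 66) - 3*(-7)) = 97*(-101 + 21) = 97*(-80) = -7760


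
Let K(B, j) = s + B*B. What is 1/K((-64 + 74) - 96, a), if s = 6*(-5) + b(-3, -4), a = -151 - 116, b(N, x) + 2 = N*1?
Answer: 1/7361 ≈ 0.00013585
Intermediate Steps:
b(N, x) = -2 + N (b(N, x) = -2 + N*1 = -2 + N)
a = -267
s = -35 (s = 6*(-5) + (-2 - 3) = -30 - 5 = -35)
K(B, j) = -35 + B² (K(B, j) = -35 + B*B = -35 + B²)
1/K((-64 + 74) - 96, a) = 1/(-35 + ((-64 + 74) - 96)²) = 1/(-35 + (10 - 96)²) = 1/(-35 + (-86)²) = 1/(-35 + 7396) = 1/7361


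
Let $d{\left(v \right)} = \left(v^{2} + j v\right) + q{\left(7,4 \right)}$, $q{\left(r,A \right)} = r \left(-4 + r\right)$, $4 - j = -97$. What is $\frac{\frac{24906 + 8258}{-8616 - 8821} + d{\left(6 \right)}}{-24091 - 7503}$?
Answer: $- \frac{11527567}{550904578} \approx -0.020925$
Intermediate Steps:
$j = 101$ ($j = 4 - -97 = 4 + 97 = 101$)
$d{\left(v \right)} = 21 + v^{2} + 101 v$ ($d{\left(v \right)} = \left(v^{2} + 101 v\right) + 7 \left(-4 + 7\right) = \left(v^{2} + 101 v\right) + 7 \cdot 3 = \left(v^{2} + 101 v\right) + 21 = 21 + v^{2} + 101 v$)
$\frac{\frac{24906 + 8258}{-8616 - 8821} + d{\left(6 \right)}}{-24091 - 7503} = \frac{\frac{24906 + 8258}{-8616 - 8821} + \left(21 + 6^{2} + 101 \cdot 6\right)}{-24091 - 7503} = \frac{\frac{33164}{-17437} + \left(21 + 36 + 606\right)}{-31594} = \left(33164 \left(- \frac{1}{17437}\right) + 663\right) \left(- \frac{1}{31594}\right) = \left(- \frac{33164}{17437} + 663\right) \left(- \frac{1}{31594}\right) = \frac{11527567}{17437} \left(- \frac{1}{31594}\right) = - \frac{11527567}{550904578}$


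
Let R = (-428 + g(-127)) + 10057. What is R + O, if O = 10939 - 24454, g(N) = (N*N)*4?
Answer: 60630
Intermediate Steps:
g(N) = 4*N² (g(N) = N²*4 = 4*N²)
R = 74145 (R = (-428 + 4*(-127)²) + 10057 = (-428 + 4*16129) + 10057 = (-428 + 64516) + 10057 = 64088 + 10057 = 74145)
O = -13515
R + O = 74145 - 13515 = 60630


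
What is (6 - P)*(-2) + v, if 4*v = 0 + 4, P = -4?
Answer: -19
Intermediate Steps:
v = 1 (v = (0 + 4)/4 = (1/4)*4 = 1)
(6 - P)*(-2) + v = (6 - 1*(-4))*(-2) + 1 = (6 + 4)*(-2) + 1 = 10*(-2) + 1 = -20 + 1 = -19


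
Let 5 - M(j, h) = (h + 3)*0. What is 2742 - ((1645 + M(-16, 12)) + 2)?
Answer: 1090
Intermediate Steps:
M(j, h) = 5 (M(j, h) = 5 - (h + 3)*0 = 5 - (3 + h)*0 = 5 - 1*0 = 5 + 0 = 5)
2742 - ((1645 + M(-16, 12)) + 2) = 2742 - ((1645 + 5) + 2) = 2742 - (1650 + 2) = 2742 - 1*1652 = 2742 - 1652 = 1090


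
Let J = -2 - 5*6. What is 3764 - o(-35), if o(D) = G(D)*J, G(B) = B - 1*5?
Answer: 2484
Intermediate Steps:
G(B) = -5 + B (G(B) = B - 5 = -5 + B)
J = -32 (J = -2 - 30 = -32)
o(D) = 160 - 32*D (o(D) = (-5 + D)*(-32) = 160 - 32*D)
3764 - o(-35) = 3764 - (160 - 32*(-35)) = 3764 - (160 + 1120) = 3764 - 1*1280 = 3764 - 1280 = 2484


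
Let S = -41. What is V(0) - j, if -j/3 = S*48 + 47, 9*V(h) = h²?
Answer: -5763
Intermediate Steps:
V(h) = h²/9
j = 5763 (j = -3*(-41*48 + 47) = -3*(-1968 + 47) = -3*(-1921) = 5763)
V(0) - j = (⅑)*0² - 1*5763 = (⅑)*0 - 5763 = 0 - 5763 = -5763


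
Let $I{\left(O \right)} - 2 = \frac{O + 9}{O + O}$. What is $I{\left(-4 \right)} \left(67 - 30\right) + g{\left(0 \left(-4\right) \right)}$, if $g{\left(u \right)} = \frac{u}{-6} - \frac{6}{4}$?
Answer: $\frac{395}{8} \approx 49.375$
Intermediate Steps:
$I{\left(O \right)} = 2 + \frac{9 + O}{2 O}$ ($I{\left(O \right)} = 2 + \frac{O + 9}{O + O} = 2 + \frac{9 + O}{2 O}$)
$g{\left(u \right)} = - \frac{3}{2} - \frac{u}{6}$ ($g{\left(u \right)} = u \left(- \frac{1}{6}\right) - \frac{3}{2} = - \frac{u}{6} - \frac{3}{2} = - \frac{3}{2} - \frac{u}{6}$)
$I{\left(-4 \right)} \left(67 - 30\right) + g{\left(0 \left(-4\right) \right)} = \frac{9 + 5 \left(-4\right)}{2 \left(-4\right)} \left(67 - 30\right) - \left(\frac{3}{2} + \frac{0 \left(-4\right)}{6}\right) = \frac{1}{2} \left(- \frac{1}{4}\right) \left(9 - 20\right) \left(67 - 30\right) - \frac{3}{2} = \frac{1}{2} \left(- \frac{1}{4}\right) \left(-11\right) 37 + \left(- \frac{3}{2} + 0\right) = \frac{11}{8} \cdot 37 - \frac{3}{2} = \frac{407}{8} - \frac{3}{2} = \frac{395}{8}$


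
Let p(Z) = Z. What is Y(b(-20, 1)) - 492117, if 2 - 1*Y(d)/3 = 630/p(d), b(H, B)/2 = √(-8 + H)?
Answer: -492111 + 135*I*√7/2 ≈ -4.9211e+5 + 178.59*I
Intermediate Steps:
b(H, B) = 2*√(-8 + H)
Y(d) = 6 - 1890/d
Y(b(-20, 1)) - 492117 = (6 - 1890*1/(2*√(-8 - 20))) - 492117 = (6 - 1890*(-I*√7/28)) - 492117 = (6 - (-135)*I*√7/2) - 492117 = (6 + 135*I*√7/2) - 492117 = -492111 + 135*I*√7/2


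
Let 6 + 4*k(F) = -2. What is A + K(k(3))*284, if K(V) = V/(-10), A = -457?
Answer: -2001/5 ≈ -400.20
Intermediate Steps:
k(F) = -2 (k(F) = -3/2 + (1/4)*(-2) = -3/2 - 1/2 = -2)
K(V) = -V/10 (K(V) = V*(-1/10) = -V/10)
A + K(k(3))*284 = -457 - 1/10*(-2)*284 = -457 + (1/5)*284 = -457 + 284/5 = -2001/5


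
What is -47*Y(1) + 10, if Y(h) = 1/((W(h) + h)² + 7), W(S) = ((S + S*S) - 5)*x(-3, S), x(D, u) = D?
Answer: 1023/107 ≈ 9.5607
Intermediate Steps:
W(S) = 15 - 3*S - 3*S² (W(S) = ((S + S*S) - 5)*(-3) = ((S + S²) - 5)*(-3) = (-5 + S + S²)*(-3) = 15 - 3*S - 3*S²)
Y(h) = 1/(7 + (15 - 3*h² - 2*h)²) (Y(h) = 1/(((15 - 3*h - 3*h²) + h)² + 7) = 1/((15 - 3*h² - 2*h)² + 7) = 1/(7 + (15 - 3*h² - 2*h)²))
-47*Y(1) + 10 = -47/(7 + (15 - 3*1² - 2*1)²) + 10 = -47/(7 + (15 - 3*1 - 2)²) + 10 = -47/(7 + (15 - 3 - 2)²) + 10 = -47/(7 + 10²) + 10 = -47/(7 + 100) + 10 = -47/107 + 10 = 1023/107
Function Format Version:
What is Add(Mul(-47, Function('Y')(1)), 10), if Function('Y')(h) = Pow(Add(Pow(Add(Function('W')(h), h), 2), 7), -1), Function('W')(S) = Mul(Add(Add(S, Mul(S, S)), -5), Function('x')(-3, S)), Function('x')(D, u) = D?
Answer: Rational(1023, 107) ≈ 9.5607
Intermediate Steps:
Function('W')(S) = Add(15, Mul(-3, S), Mul(-3, Pow(S, 2))) (Function('W')(S) = Mul(Add(Add(S, Mul(S, S)), -5), -3) = Mul(Add(Add(S, Pow(S, 2)), -5), -3) = Mul(Add(-5, S, Pow(S, 2)), -3) = Add(15, Mul(-3, S), Mul(-3, Pow(S, 2))))
Function('Y')(h) = Pow(Add(7, Pow(Add(15, Mul(-3, Pow(h, 2)), Mul(-2, h)), 2)), -1) (Function('Y')(h) = Pow(Add(Pow(Add(Add(15, Mul(-3, h), Mul(-3, Pow(h, 2))), h), 2), 7), -1) = Pow(Add(Pow(Add(15, Mul(-3, Pow(h, 2)), Mul(-2, h)), 2), 7), -1) = Pow(Add(7, Pow(Add(15, Mul(-3, Pow(h, 2)), Mul(-2, h)), 2)), -1))
Add(Mul(-47, Function('Y')(1)), 10) = Add(Mul(-47, Pow(Add(7, Pow(Add(15, Mul(-3, Pow(1, 2)), Mul(-2, 1)), 2)), -1)), 10) = Add(Mul(-47, Pow(Add(7, Pow(Add(15, Mul(-3, 1), -2), 2)), -1)), 10) = Add(Mul(-47, Pow(Add(7, Pow(Add(15, -3, -2), 2)), -1)), 10) = Add(Mul(-47, Pow(Add(7, Pow(10, 2)), -1)), 10) = Add(Mul(-47, Pow(Add(7, 100), -1)), 10) = Add(Mul(-47, Pow(107, -1)), 10) = Add(Mul(-47, Rational(1, 107)), 10) = Add(Rational(-47, 107), 10) = Rational(1023, 107)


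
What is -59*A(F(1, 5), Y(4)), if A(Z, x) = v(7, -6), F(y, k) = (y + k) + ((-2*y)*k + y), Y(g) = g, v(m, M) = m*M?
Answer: 2478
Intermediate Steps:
v(m, M) = M*m
F(y, k) = k + 2*y - 2*k*y (F(y, k) = (k + y) + (-2*k*y + y) = (k + y) + (y - 2*k*y) = k + 2*y - 2*k*y)
A(Z, x) = -42 (A(Z, x) = -6*7 = -42)
-59*A(F(1, 5), Y(4)) = -59*(-42) = 2478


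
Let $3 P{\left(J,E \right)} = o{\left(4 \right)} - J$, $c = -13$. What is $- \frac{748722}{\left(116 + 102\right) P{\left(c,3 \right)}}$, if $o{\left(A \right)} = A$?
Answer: $- \frac{1123083}{1853} \approx -606.09$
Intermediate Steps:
$P{\left(J,E \right)} = \frac{4}{3} - \frac{J}{3}$ ($P{\left(J,E \right)} = \frac{4 - J}{3} = \frac{4}{3} - \frac{J}{3}$)
$- \frac{748722}{\left(116 + 102\right) P{\left(c,3 \right)}} = - \frac{748722}{\left(116 + 102\right) \left(\frac{4}{3} - - \frac{13}{3}\right)} = - \frac{748722}{218 \left(\frac{4}{3} + \frac{13}{3}\right)} = - \frac{748722}{218 \cdot \frac{17}{3}} = - \frac{748722}{\frac{3706}{3}} = \left(-748722\right) \frac{3}{3706} = - \frac{1123083}{1853}$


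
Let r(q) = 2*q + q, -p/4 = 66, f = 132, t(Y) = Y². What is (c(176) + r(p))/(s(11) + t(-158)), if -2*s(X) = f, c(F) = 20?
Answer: -386/12449 ≈ -0.031007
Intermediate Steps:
s(X) = -66 (s(X) = -½*132 = -66)
p = -264 (p = -4*66 = -264)
r(q) = 3*q
(c(176) + r(p))/(s(11) + t(-158)) = (20 + 3*(-264))/(-66 + (-158)²) = (20 - 792)/(-66 + 24964) = -772/24898 = -772*1/24898 = -386/12449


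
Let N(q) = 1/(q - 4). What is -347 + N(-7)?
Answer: -3818/11 ≈ -347.09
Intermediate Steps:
N(q) = 1/(-4 + q)
-347 + N(-7) = -347 + 1/(-4 - 7) = -347 + 1/(-11) = -347 - 1/11 = -3818/11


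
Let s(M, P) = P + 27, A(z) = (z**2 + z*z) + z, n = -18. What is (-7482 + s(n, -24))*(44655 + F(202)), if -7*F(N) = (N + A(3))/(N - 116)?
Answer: -201051128673/602 ≈ -3.3397e+8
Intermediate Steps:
A(z) = z + 2*z**2 (A(z) = (z**2 + z**2) + z = 2*z**2 + z = z + 2*z**2)
s(M, P) = 27 + P
F(N) = -(21 + N)/(7*(-116 + N)) (F(N) = -(N + 3*(1 + 2*3))/(7*(N - 116)) = -(N + 3*(1 + 6))/(7*(-116 + N)) = -(N + 3*7)/(7*(-116 + N)) = -(N + 21)/(7*(-116 + N)) = -(21 + N)/(7*(-116 + N)))
(-7482 + s(n, -24))*(44655 + F(202)) = (-7482 + (27 - 24))*(44655 + (-21 - 1*202)/(7*(-116 + 202))) = (-7482 + 3)*(44655 + (1/7)*(-21 - 202)/86) = -7479*(44655 + (1/7)*(1/86)*(-223)) = -7479*(44655 - 223/602) = -7479*26882087/602 = -201051128673/602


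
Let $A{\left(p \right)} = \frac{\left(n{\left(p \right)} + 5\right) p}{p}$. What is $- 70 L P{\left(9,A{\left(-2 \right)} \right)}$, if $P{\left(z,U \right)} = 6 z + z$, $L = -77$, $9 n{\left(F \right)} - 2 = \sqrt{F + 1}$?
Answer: $339570$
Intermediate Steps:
$n{\left(F \right)} = \frac{2}{9} + \frac{\sqrt{1 + F}}{9}$ ($n{\left(F \right)} = \frac{2}{9} + \frac{\sqrt{F + 1}}{9} = \frac{2}{9} + \frac{\sqrt{1 + F}}{9}$)
$A{\left(p \right)} = \frac{47}{9} + \frac{\sqrt{1 + p}}{9}$ ($A{\left(p \right)} = \frac{\left(\left(\frac{2}{9} + \frac{\sqrt{1 + p}}{9}\right) + 5\right) p}{p} = \frac{\left(\frac{47}{9} + \frac{\sqrt{1 + p}}{9}\right) p}{p} = \frac{p \left(\frac{47}{9} + \frac{\sqrt{1 + p}}{9}\right)}{p} = \frac{47}{9} + \frac{\sqrt{1 + p}}{9}$)
$P{\left(z,U \right)} = 7 z$
$- 70 L P{\left(9,A{\left(-2 \right)} \right)} = \left(-70\right) \left(-77\right) 7 \cdot 9 = 5390 \cdot 63 = 339570$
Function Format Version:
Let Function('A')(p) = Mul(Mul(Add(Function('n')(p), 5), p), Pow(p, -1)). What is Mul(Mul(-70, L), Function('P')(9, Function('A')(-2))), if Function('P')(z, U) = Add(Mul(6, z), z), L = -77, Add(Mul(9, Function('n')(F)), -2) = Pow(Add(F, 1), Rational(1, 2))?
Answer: 339570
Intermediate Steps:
Function('n')(F) = Add(Rational(2, 9), Mul(Rational(1, 9), Pow(Add(1, F), Rational(1, 2)))) (Function('n')(F) = Add(Rational(2, 9), Mul(Rational(1, 9), Pow(Add(F, 1), Rational(1, 2)))) = Add(Rational(2, 9), Mul(Rational(1, 9), Pow(Add(1, F), Rational(1, 2)))))
Function('A')(p) = Add(Rational(47, 9), Mul(Rational(1, 9), Pow(Add(1, p), Rational(1, 2)))) (Function('A')(p) = Mul(Mul(Add(Add(Rational(2, 9), Mul(Rational(1, 9), Pow(Add(1, p), Rational(1, 2)))), 5), p), Pow(p, -1)) = Mul(Mul(Add(Rational(47, 9), Mul(Rational(1, 9), Pow(Add(1, p), Rational(1, 2)))), p), Pow(p, -1)) = Mul(Mul(p, Add(Rational(47, 9), Mul(Rational(1, 9), Pow(Add(1, p), Rational(1, 2))))), Pow(p, -1)) = Add(Rational(47, 9), Mul(Rational(1, 9), Pow(Add(1, p), Rational(1, 2)))))
Function('P')(z, U) = Mul(7, z)
Mul(Mul(-70, L), Function('P')(9, Function('A')(-2))) = Mul(Mul(-70, -77), Mul(7, 9)) = Mul(5390, 63) = 339570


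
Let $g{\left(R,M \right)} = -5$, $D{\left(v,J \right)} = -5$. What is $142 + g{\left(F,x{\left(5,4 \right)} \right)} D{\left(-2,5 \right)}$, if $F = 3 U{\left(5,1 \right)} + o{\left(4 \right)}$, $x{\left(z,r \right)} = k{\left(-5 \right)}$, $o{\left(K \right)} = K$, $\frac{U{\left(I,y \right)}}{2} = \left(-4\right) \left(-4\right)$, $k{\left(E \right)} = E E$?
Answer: $167$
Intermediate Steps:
$k{\left(E \right)} = E^{2}$
$U{\left(I,y \right)} = 32$ ($U{\left(I,y \right)} = 2 \left(\left(-4\right) \left(-4\right)\right) = 2 \cdot 16 = 32$)
$x{\left(z,r \right)} = 25$ ($x{\left(z,r \right)} = \left(-5\right)^{2} = 25$)
$F = 100$ ($F = 3 \cdot 32 + 4 = 96 + 4 = 100$)
$142 + g{\left(F,x{\left(5,4 \right)} \right)} D{\left(-2,5 \right)} = 142 - -25 = 142 + 25 = 167$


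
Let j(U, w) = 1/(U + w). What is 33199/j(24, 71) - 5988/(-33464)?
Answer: 26385570727/8366 ≈ 3.1539e+6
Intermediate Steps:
33199/j(24, 71) - 5988/(-33464) = 33199/(1/(24 + 71)) - 5988/(-33464) = 33199/(1/95) - 5988*(-1/33464) = 33199/(1/95) + 1497/8366 = 33199*95 + 1497/8366 = 3153905 + 1497/8366 = 26385570727/8366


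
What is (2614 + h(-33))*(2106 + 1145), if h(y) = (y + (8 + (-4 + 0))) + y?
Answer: 8296552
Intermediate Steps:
h(y) = 4 + 2*y (h(y) = (y + (8 - 4)) + y = (y + 4) + y = (4 + y) + y = 4 + 2*y)
(2614 + h(-33))*(2106 + 1145) = (2614 + (4 + 2*(-33)))*(2106 + 1145) = (2614 + (4 - 66))*3251 = (2614 - 62)*3251 = 2552*3251 = 8296552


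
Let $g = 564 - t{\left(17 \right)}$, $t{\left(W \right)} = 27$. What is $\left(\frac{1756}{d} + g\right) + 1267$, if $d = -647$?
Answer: $\frac{1165432}{647} \approx 1801.3$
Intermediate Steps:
$g = 537$ ($g = 564 - 27 = 537$)
$\left(\frac{1756}{d} + g\right) + 1267 = \left(\frac{1756}{-647} + 537\right) + 1267 = \left(1756 \left(- \frac{1}{647}\right) + 537\right) + 1267 = \left(- \frac{1756}{647} + 537\right) + 1267 = \frac{345683}{647} + 1267 = \frac{1165432}{647}$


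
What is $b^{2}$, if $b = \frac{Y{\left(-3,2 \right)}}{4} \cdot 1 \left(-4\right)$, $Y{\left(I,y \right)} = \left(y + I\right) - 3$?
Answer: $16$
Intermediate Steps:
$Y{\left(I,y \right)} = -3 + I + y$ ($Y{\left(I,y \right)} = \left(I + y\right) - 3 = -3 + I + y$)
$b = 4$ ($b = \frac{-3 - 3 + 2}{4} \cdot 1 \left(-4\right) = \left(-4\right) \frac{1}{4} \cdot 1 \left(-4\right) = \left(-1\right) 1 \left(-4\right) = \left(-1\right) \left(-4\right) = 4$)
$b^{2} = 4^{2} = 16$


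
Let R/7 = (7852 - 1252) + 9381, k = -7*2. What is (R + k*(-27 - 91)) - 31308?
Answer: 82211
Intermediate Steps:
k = -14
R = 111867 (R = 7*((7852 - 1252) + 9381) = 7*(6600 + 9381) = 7*15981 = 111867)
(R + k*(-27 - 91)) - 31308 = (111867 - 14*(-27 - 91)) - 31308 = (111867 - 14*(-118)) - 31308 = (111867 + 1652) - 31308 = 113519 - 31308 = 82211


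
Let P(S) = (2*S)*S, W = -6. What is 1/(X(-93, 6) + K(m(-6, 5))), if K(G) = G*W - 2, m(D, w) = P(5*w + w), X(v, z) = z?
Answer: -1/10796 ≈ -9.2627e-5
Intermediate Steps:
P(S) = 2*S**2
m(D, w) = 72*w**2 (m(D, w) = 2*(5*w + w)**2 = 2*(6*w)**2 = 2*(36*w**2) = 72*w**2)
K(G) = -2 - 6*G (K(G) = G*(-6) - 2 = -6*G - 2 = -2 - 6*G)
1/(X(-93, 6) + K(m(-6, 5))) = 1/(6 + (-2 - 432*5**2)) = 1/(6 + (-2 - 432*25)) = 1/(6 + (-2 - 6*1800)) = 1/(6 + (-2 - 10800)) = 1/(6 - 10802) = 1/(-10796) = -1/10796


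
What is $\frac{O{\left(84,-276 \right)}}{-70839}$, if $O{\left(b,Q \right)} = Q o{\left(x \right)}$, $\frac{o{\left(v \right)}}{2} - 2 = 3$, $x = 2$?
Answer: $\frac{920}{23613} \approx 0.038962$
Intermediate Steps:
$o{\left(v \right)} = 10$ ($o{\left(v \right)} = 4 + 2 \cdot 3 = 4 + 6 = 10$)
$O{\left(b,Q \right)} = 10 Q$ ($O{\left(b,Q \right)} = Q 10 = 10 Q$)
$\frac{O{\left(84,-276 \right)}}{-70839} = \frac{10 \left(-276\right)}{-70839} = \left(-2760\right) \left(- \frac{1}{70839}\right) = \frac{920}{23613}$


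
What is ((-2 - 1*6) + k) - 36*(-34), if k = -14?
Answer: 1202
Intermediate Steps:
((-2 - 1*6) + k) - 36*(-34) = ((-2 - 1*6) - 14) - 36*(-34) = ((-2 - 6) - 14) + 1224 = (-8 - 14) + 1224 = -22 + 1224 = 1202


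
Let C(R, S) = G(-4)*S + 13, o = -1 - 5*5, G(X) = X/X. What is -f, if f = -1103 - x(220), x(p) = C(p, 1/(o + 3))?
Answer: 25667/23 ≈ 1116.0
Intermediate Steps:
G(X) = 1
o = -26 (o = -1 - 25 = -26)
C(R, S) = 13 + S (C(R, S) = 1*S + 13 = S + 13 = 13 + S)
x(p) = 298/23 (x(p) = 13 + 1/(-26 + 3) = 13 + 1/(-23) = 13 - 1/23 = 298/23)
f = -25667/23 (f = -1103 - 1*298/23 = -1103 - 298/23 = -25667/23 ≈ -1116.0)
-f = -1*(-25667/23) = 25667/23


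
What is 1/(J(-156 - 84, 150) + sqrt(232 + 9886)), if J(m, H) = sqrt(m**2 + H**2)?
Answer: 1/(sqrt(10118) + 30*sqrt(89)) ≈ 0.0026068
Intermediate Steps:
J(m, H) = sqrt(H**2 + m**2)
1/(J(-156 - 84, 150) + sqrt(232 + 9886)) = 1/(sqrt(150**2 + (-156 - 84)**2) + sqrt(232 + 9886)) = 1/(sqrt(22500 + (-240)**2) + sqrt(10118)) = 1/(sqrt(22500 + 57600) + sqrt(10118)) = 1/(sqrt(80100) + sqrt(10118)) = 1/(30*sqrt(89) + sqrt(10118)) = 1/(sqrt(10118) + 30*sqrt(89))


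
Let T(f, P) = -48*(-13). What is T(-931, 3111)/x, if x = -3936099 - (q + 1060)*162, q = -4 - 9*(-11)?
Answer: -208/1374403 ≈ -0.00015134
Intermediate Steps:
T(f, P) = 624
q = 95 (q = -4 + 99 = 95)
x = -4123209 (x = -3936099 - (95 + 1060)*162 = -3936099 - 1155*162 = -3936099 - 1*187110 = -3936099 - 187110 = -4123209)
T(-931, 3111)/x = 624/(-4123209) = 624*(-1/4123209) = -208/1374403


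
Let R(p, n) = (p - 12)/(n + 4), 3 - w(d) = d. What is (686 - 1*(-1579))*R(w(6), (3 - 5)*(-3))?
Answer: -6795/2 ≈ -3397.5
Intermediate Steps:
w(d) = 3 - d
R(p, n) = (-12 + p)/(4 + n)
(686 - 1*(-1579))*R(w(6), (3 - 5)*(-3)) = (686 - 1*(-1579))*((-12 + (3 - 1*6))/(4 + (3 - 5)*(-3))) = (686 + 1579)*((-12 + (3 - 6))/(4 - 2*(-3))) = 2265*((-12 - 3)/(4 + 6)) = 2265*(-15/10) = 2265*((⅒)*(-15)) = 2265*(-3/2) = -6795/2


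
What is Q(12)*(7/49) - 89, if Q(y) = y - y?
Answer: -89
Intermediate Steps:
Q(y) = 0
Q(12)*(7/49) - 89 = 0*(7/49) - 89 = 0*(7*(1/49)) - 89 = 0*(⅐) - 89 = 0 - 89 = -89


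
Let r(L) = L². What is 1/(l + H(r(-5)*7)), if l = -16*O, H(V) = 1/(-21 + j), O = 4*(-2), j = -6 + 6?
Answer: 21/2687 ≈ 0.0078154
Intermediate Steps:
j = 0
O = -8
H(V) = -1/21 (H(V) = 1/(-21 + 0) = 1/(-21) = -1/21)
l = 128 (l = -16*(-8) = 128)
1/(l + H(r(-5)*7)) = 1/(128 - 1/21) = 1/(2687/21) = 21/2687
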